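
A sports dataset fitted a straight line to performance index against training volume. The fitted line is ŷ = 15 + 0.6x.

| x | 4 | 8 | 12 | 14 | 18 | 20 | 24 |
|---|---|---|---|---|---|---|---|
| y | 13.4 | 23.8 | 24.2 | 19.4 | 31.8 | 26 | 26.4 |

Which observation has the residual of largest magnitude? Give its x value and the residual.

x = 18, e = 6

x=4: ŷ = 15 + 0.6·4 = 17.4; e = 13.4 − 17.4 = -4
x=8: ŷ = 15 + 0.6·8 = 19.8; e = 23.8 − 19.8 = 4
x=12: ŷ = 15 + 0.6·12 = 22.2; e = 24.2 − 22.2 = 2
x=14: ŷ = 15 + 0.6·14 = 23.4; e = 19.4 − 23.4 = -4
x=18: ŷ = 15 + 0.6·18 = 25.8; e = 31.8 − 25.8 = 6
x=20: ŷ = 15 + 0.6·20 = 27; e = 26 − 27 = -1
x=24: ŷ = 15 + 0.6·24 = 29.4; e = 26.4 − 29.4 = -3
Largest |e| is 6 at x = 18, residual 6.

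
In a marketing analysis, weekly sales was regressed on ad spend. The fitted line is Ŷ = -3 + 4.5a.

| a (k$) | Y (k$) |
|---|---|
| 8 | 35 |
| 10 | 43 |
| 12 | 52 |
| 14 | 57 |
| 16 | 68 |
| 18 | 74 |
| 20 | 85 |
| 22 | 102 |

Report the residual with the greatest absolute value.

a=8: Ŷ = -3 + 4.5·8 = 33; r = 35 − 33 = 2
a=10: Ŷ = -3 + 4.5·10 = 42; r = 43 − 42 = 1
a=12: Ŷ = -3 + 4.5·12 = 51; r = 52 − 51 = 1
a=14: Ŷ = -3 + 4.5·14 = 60; r = 57 − 60 = -3
a=16: Ŷ = -3 + 4.5·16 = 69; r = 68 − 69 = -1
a=18: Ŷ = -3 + 4.5·18 = 78; r = 74 − 78 = -4
a=20: Ŷ = -3 + 4.5·20 = 87; r = 85 − 87 = -2
a=22: Ŷ = -3 + 4.5·22 = 96; r = 102 − 96 = 6
Largest |r| is 6 at a = 22, residual 6.

r = 6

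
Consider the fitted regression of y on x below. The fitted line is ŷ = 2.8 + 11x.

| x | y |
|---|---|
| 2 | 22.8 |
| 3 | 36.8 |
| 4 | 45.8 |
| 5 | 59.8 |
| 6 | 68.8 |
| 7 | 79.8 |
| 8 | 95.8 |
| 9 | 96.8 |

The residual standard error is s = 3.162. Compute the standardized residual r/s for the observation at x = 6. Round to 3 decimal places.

ŷ = 2.8 + 11·6 = 68.8
r = 68.8 − 68.8 = 0
r/s = 0 / 3.162 = 0.000

0.000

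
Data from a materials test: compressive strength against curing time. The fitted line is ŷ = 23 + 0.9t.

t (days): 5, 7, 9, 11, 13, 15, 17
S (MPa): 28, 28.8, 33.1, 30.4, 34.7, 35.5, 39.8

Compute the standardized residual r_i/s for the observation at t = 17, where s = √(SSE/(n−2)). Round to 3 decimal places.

t=5: ŷ = 23 + 0.9·5 = 27.5; r = 28 − 27.5 = 0.5
t=7: ŷ = 23 + 0.9·7 = 29.3; r = 28.8 − 29.3 = -0.5
t=9: ŷ = 23 + 0.9·9 = 31.1; r = 33.1 − 31.1 = 2
t=11: ŷ = 23 + 0.9·11 = 32.9; r = 30.4 − 32.9 = -2.5
t=13: ŷ = 23 + 0.9·13 = 34.7; r = 34.7 − 34.7 = 0
t=15: ŷ = 23 + 0.9·15 = 36.5; r = 35.5 − 36.5 = -1
t=17: ŷ = 23 + 0.9·17 = 38.3; r = 39.8 − 38.3 = 1.5
SSE = 0.25 + 0.25 + 4 + 6.25 + 0 + 1 + 2.25 = 14
s = √(14/5) = 1.67332
r/s = 1.5 / 1.67332 = 0.896

0.896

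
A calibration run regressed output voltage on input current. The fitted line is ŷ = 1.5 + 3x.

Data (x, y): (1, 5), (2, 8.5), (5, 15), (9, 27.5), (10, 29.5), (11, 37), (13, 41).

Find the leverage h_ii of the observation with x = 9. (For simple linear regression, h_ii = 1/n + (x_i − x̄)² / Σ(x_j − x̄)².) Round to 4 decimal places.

h = 0.1656

x̄ = (1 + 2 + 5 + 9 + 10 + 11 + 13)/7 = 7.28571
Σ(x − x̄)² = 39.5102 + 27.9388 + 5.22449 + 2.93878 + 7.36735 + 13.7959 + 32.6531 = 129.429
h = 1/7 + (1.71429)²/129.429 = 0.142857 + 0.0227058 = 0.1656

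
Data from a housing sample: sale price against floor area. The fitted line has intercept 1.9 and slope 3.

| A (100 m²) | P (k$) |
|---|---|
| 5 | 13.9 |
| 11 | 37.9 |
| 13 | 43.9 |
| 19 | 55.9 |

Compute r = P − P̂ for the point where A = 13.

P̂ = 1.9 + 3·13 = 40.9
r = 43.9 − 40.9 = 3

r = 3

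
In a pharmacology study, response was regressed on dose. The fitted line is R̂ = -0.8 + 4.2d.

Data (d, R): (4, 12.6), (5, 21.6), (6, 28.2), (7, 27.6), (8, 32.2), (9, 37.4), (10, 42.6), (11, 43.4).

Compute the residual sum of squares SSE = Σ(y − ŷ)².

d=4: R̂ = -0.8 + 4.2·4 = 16; e = 12.6 − 16 = -3.4
d=5: R̂ = -0.8 + 4.2·5 = 20.2; e = 21.6 − 20.2 = 1.4
d=6: R̂ = -0.8 + 4.2·6 = 24.4; e = 28.2 − 24.4 = 3.8
d=7: R̂ = -0.8 + 4.2·7 = 28.6; e = 27.6 − 28.6 = -1
d=8: R̂ = -0.8 + 4.2·8 = 32.8; e = 32.2 − 32.8 = -0.6
d=9: R̂ = -0.8 + 4.2·9 = 37; e = 37.4 − 37 = 0.4
d=10: R̂ = -0.8 + 4.2·10 = 41.2; e = 42.6 − 41.2 = 1.4
d=11: R̂ = -0.8 + 4.2·11 = 45.4; e = 43.4 − 45.4 = -2
SSE = 11.56 + 1.96 + 14.44 + 1 + 0.36 + 0.16 + 1.96 + 4 = 35.44

SSE = 35.44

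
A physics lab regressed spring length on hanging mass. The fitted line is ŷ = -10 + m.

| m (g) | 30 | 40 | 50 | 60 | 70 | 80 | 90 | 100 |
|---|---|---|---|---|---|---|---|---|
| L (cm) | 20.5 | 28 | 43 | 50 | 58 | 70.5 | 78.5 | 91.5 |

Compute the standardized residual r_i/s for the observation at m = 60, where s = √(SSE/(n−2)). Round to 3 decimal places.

0.000

m=30: ŷ = -10 + 30 = 20; r = 20.5 − 20 = 0.5
m=40: ŷ = -10 + 40 = 30; r = 28 − 30 = -2
m=50: ŷ = -10 + 50 = 40; r = 43 − 40 = 3
m=60: ŷ = -10 + 60 = 50; r = 50 − 50 = 0
m=70: ŷ = -10 + 70 = 60; r = 58 − 60 = -2
m=80: ŷ = -10 + 80 = 70; r = 70.5 − 70 = 0.5
m=90: ŷ = -10 + 90 = 80; r = 78.5 − 80 = -1.5
m=100: ŷ = -10 + 100 = 90; r = 91.5 − 90 = 1.5
SSE = 0.25 + 4 + 9 + 0 + 4 + 0.25 + 2.25 + 2.25 = 22
s = √(22/6) = 1.91485
r/s = 0 / 1.91485 = 0.000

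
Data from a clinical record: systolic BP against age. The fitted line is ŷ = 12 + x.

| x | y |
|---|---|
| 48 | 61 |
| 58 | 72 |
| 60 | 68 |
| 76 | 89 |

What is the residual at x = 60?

ŷ = 12 + 60 = 72
r = 68 − 72 = -4

r = -4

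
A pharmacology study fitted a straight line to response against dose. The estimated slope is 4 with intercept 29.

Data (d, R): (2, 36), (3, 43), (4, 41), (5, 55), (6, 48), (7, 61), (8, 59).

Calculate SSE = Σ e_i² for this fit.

SSE = 102

d=2: R̂ = 29 + 4·2 = 37; e = 36 − 37 = -1
d=3: R̂ = 29 + 4·3 = 41; e = 43 − 41 = 2
d=4: R̂ = 29 + 4·4 = 45; e = 41 − 45 = -4
d=5: R̂ = 29 + 4·5 = 49; e = 55 − 49 = 6
d=6: R̂ = 29 + 4·6 = 53; e = 48 − 53 = -5
d=7: R̂ = 29 + 4·7 = 57; e = 61 − 57 = 4
d=8: R̂ = 29 + 4·8 = 61; e = 59 − 61 = -2
SSE = 1 + 4 + 16 + 36 + 25 + 16 + 4 = 102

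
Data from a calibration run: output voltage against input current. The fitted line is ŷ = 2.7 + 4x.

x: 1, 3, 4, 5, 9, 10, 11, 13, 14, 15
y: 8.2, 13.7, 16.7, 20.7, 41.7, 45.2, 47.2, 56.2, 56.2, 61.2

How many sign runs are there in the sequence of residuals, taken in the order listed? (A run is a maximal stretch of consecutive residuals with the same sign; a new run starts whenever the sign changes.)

4 runs

x=1: ŷ = 2.7 + 4·1 = 6.7; r = 8.2 − 6.7 = 1.5
x=3: ŷ = 2.7 + 4·3 = 14.7; r = 13.7 − 14.7 = -1
x=4: ŷ = 2.7 + 4·4 = 18.7; r = 16.7 − 18.7 = -2
x=5: ŷ = 2.7 + 4·5 = 22.7; r = 20.7 − 22.7 = -2
x=9: ŷ = 2.7 + 4·9 = 38.7; r = 41.7 − 38.7 = 3
x=10: ŷ = 2.7 + 4·10 = 42.7; r = 45.2 − 42.7 = 2.5
x=11: ŷ = 2.7 + 4·11 = 46.7; r = 47.2 − 46.7 = 0.5
x=13: ŷ = 2.7 + 4·13 = 54.7; r = 56.2 − 54.7 = 1.5
x=14: ŷ = 2.7 + 4·14 = 58.7; r = 56.2 − 58.7 = -2.5
x=15: ŷ = 2.7 + 4·15 = 62.7; r = 61.2 − 62.7 = -1.5
Signs: + − − − + + + + − −
Runs: +×1, −×3, +×4, −×2 → 4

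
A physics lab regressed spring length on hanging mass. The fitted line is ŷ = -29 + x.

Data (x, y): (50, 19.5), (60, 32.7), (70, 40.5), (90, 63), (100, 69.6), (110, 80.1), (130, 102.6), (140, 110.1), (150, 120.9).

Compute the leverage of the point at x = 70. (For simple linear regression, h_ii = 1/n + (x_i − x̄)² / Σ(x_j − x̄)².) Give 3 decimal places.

x̄ = (50 + 60 + 70 + 90 + 100 + 110 + 130 + 140 + 150)/9 = 100
Σ(x − x̄)² = 2500 + 1600 + 900 + 100 + 0 + 100 + 900 + 1600 + 2500 = 10200
h = 1/9 + (-30)²/10200 = 0.111111 + 0.0882353 = 0.199

h = 0.199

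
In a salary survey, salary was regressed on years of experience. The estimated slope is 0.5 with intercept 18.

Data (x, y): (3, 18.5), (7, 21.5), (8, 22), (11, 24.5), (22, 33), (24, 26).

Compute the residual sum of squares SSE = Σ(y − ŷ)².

SSE = 34

x=3: ŷ = 18 + 0.5·3 = 19.5; e = 18.5 − 19.5 = -1
x=7: ŷ = 18 + 0.5·7 = 21.5; e = 21.5 − 21.5 = 0
x=8: ŷ = 18 + 0.5·8 = 22; e = 22 − 22 = 0
x=11: ŷ = 18 + 0.5·11 = 23.5; e = 24.5 − 23.5 = 1
x=22: ŷ = 18 + 0.5·22 = 29; e = 33 − 29 = 4
x=24: ŷ = 18 + 0.5·24 = 30; e = 26 − 30 = -4
SSE = 1 + 0 + 0 + 1 + 16 + 16 = 34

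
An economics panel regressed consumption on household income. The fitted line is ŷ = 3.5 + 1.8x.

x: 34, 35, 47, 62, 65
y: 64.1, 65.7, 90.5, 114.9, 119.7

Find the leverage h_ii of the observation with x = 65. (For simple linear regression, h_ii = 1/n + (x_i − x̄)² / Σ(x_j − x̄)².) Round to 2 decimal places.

x̄ = (34 + 35 + 47 + 62 + 65)/5 = 48.6
Σ(x − x̄)² = 213.16 + 184.96 + 2.56 + 179.56 + 268.96 = 849.2
h = 1/5 + (16.4)²/849.2 = 0.2 + 0.316722 = 0.52

h = 0.52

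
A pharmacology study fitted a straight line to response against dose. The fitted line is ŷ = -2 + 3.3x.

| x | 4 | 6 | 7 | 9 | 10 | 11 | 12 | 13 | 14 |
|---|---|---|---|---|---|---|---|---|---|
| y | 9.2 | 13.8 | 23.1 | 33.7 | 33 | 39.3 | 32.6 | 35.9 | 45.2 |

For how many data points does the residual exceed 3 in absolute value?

5

x=4: ŷ = -2 + 3.3·4 = 11.2; e = 9.2 − 11.2 = -2
x=6: ŷ = -2 + 3.3·6 = 17.8; e = 13.8 − 17.8 = -4
x=7: ŷ = -2 + 3.3·7 = 21.1; e = 23.1 − 21.1 = 2
x=9: ŷ = -2 + 3.3·9 = 27.7; e = 33.7 − 27.7 = 6
x=10: ŷ = -2 + 3.3·10 = 31; e = 33 − 31 = 2
x=11: ŷ = -2 + 3.3·11 = 34.3; e = 39.3 − 34.3 = 5
x=12: ŷ = -2 + 3.3·12 = 37.6; e = 32.6 − 37.6 = -5
x=13: ŷ = -2 + 3.3·13 = 40.9; e = 35.9 − 40.9 = -5
x=14: ŷ = -2 + 3.3·14 = 44.2; e = 45.2 − 44.2 = 1
|e| > 3: x=6 (|e|=4), x=9 (|e|=6), x=11 (|e|=5), x=12 (|e|=5), x=13 (|e|=5) → 5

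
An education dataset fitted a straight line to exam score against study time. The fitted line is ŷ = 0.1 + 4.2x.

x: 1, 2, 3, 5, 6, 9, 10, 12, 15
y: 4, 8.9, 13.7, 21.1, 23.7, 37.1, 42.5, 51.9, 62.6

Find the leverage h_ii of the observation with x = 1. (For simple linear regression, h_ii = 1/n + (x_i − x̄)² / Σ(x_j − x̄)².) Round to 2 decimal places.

x̄ = (1 + 2 + 3 + 5 + 6 + 9 + 10 + 12 + 15)/9 = 7
Σ(x − x̄)² = 36 + 25 + 16 + 4 + 1 + 4 + 9 + 25 + 64 = 184
h = 1/9 + (-6)²/184 = 0.111111 + 0.195652 = 0.31

h = 0.31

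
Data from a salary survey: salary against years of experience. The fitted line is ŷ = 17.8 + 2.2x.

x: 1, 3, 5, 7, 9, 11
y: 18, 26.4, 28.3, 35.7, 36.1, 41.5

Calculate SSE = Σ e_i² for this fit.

SSE = 17

x=1: ŷ = 17.8 + 2.2·1 = 20; e = 18 − 20 = -2
x=3: ŷ = 17.8 + 2.2·3 = 24.4; e = 26.4 − 24.4 = 2
x=5: ŷ = 17.8 + 2.2·5 = 28.8; e = 28.3 − 28.8 = -0.5
x=7: ŷ = 17.8 + 2.2·7 = 33.2; e = 35.7 − 33.2 = 2.5
x=9: ŷ = 17.8 + 2.2·9 = 37.6; e = 36.1 − 37.6 = -1.5
x=11: ŷ = 17.8 + 2.2·11 = 42; e = 41.5 − 42 = -0.5
SSE = 4 + 4 + 0.25 + 6.25 + 2.25 + 0.25 = 17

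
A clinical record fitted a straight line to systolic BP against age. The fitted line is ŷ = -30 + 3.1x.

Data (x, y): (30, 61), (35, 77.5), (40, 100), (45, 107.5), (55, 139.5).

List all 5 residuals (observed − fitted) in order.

-2, -1, 6, -2, -1

x=30: ŷ = -30 + 3.1·30 = 63; e = 61 − 63 = -2
x=35: ŷ = -30 + 3.1·35 = 78.5; e = 77.5 − 78.5 = -1
x=40: ŷ = -30 + 3.1·40 = 94; e = 100 − 94 = 6
x=45: ŷ = -30 + 3.1·45 = 109.5; e = 107.5 − 109.5 = -2
x=55: ŷ = -30 + 3.1·55 = 140.5; e = 139.5 − 140.5 = -1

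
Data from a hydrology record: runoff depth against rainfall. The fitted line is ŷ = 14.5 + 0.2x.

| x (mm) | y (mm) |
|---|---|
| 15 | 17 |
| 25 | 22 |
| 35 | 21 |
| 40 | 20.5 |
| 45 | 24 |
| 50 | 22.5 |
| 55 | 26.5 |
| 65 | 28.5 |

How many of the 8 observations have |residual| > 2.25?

x=15: ŷ = 14.5 + 0.2·15 = 17.5; e = 17 − 17.5 = -0.5
x=25: ŷ = 14.5 + 0.2·25 = 19.5; e = 22 − 19.5 = 2.5
x=35: ŷ = 14.5 + 0.2·35 = 21.5; e = 21 − 21.5 = -0.5
x=40: ŷ = 14.5 + 0.2·40 = 22.5; e = 20.5 − 22.5 = -2
x=45: ŷ = 14.5 + 0.2·45 = 23.5; e = 24 − 23.5 = 0.5
x=50: ŷ = 14.5 + 0.2·50 = 24.5; e = 22.5 − 24.5 = -2
x=55: ŷ = 14.5 + 0.2·55 = 25.5; e = 26.5 − 25.5 = 1
x=65: ŷ = 14.5 + 0.2·65 = 27.5; e = 28.5 − 27.5 = 1
|e| > 2.25: x=25 (|e|=2.5) → 1

1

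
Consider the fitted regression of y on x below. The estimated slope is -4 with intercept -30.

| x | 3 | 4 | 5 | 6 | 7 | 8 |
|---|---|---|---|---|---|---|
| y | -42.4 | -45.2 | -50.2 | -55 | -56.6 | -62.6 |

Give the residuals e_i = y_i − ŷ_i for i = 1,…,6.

-0.4, 0.8, -0.2, -1, 1.4, -0.6

x=3: ŷ = -30 − 4·3 = -42; e = -42.4 − (-42) = -0.4
x=4: ŷ = -30 − 4·4 = -46; e = -45.2 − (-46) = 0.8
x=5: ŷ = -30 − 4·5 = -50; e = -50.2 − (-50) = -0.2
x=6: ŷ = -30 − 4·6 = -54; e = -55 − (-54) = -1
x=7: ŷ = -30 − 4·7 = -58; e = -56.6 − (-58) = 1.4
x=8: ŷ = -30 − 4·8 = -62; e = -62.6 − (-62) = -0.6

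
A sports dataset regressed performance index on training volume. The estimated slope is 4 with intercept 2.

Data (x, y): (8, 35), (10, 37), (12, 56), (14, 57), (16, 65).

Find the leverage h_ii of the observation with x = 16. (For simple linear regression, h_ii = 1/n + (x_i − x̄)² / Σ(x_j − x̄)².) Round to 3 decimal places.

x̄ = (8 + 10 + 12 + 14 + 16)/5 = 12
Σ(x − x̄)² = 16 + 4 + 0 + 4 + 16 = 40
h = 1/5 + (4)²/40 = 0.2 + 0.4 = 0.600

h = 0.600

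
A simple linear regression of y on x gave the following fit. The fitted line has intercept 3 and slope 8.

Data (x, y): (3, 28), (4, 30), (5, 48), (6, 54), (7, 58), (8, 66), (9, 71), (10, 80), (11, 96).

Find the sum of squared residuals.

x=3: ŷ = 3 + 8·3 = 27; e = 28 − 27 = 1
x=4: ŷ = 3 + 8·4 = 35; e = 30 − 35 = -5
x=5: ŷ = 3 + 8·5 = 43; e = 48 − 43 = 5
x=6: ŷ = 3 + 8·6 = 51; e = 54 − 51 = 3
x=7: ŷ = 3 + 8·7 = 59; e = 58 − 59 = -1
x=8: ŷ = 3 + 8·8 = 67; e = 66 − 67 = -1
x=9: ŷ = 3 + 8·9 = 75; e = 71 − 75 = -4
x=10: ŷ = 3 + 8·10 = 83; e = 80 − 83 = -3
x=11: ŷ = 3 + 8·11 = 91; e = 96 − 91 = 5
SSE = 1 + 25 + 25 + 9 + 1 + 1 + 16 + 9 + 25 = 112

SSE = 112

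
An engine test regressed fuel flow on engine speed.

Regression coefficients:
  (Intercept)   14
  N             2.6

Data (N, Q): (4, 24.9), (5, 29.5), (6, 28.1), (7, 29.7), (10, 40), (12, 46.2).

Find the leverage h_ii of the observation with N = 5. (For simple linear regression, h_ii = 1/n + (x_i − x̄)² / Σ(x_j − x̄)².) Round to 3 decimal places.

h = 0.282

N̄ = (4 + 5 + 6 + 7 + 10 + 12)/6 = 7.33333
Σ(N − N̄)² = 11.1111 + 5.44444 + 1.77778 + 0.111111 + 7.11111 + 21.7778 = 47.3333
h = 1/6 + (-2.33333)²/47.3333 = 0.166667 + 0.115023 = 0.282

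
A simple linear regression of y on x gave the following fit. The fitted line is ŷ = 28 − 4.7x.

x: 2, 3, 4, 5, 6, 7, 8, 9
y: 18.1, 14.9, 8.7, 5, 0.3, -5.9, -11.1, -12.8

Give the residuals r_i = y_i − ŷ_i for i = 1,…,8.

x=2: ŷ = 28 − 4.7·2 = 18.6; r = 18.1 − 18.6 = -0.5
x=3: ŷ = 28 − 4.7·3 = 13.9; r = 14.9 − 13.9 = 1
x=4: ŷ = 28 − 4.7·4 = 9.2; r = 8.7 − 9.2 = -0.5
x=5: ŷ = 28 − 4.7·5 = 4.5; r = 5 − 4.5 = 0.5
x=6: ŷ = 28 − 4.7·6 = -0.2; r = 0.3 − (-0.2) = 0.5
x=7: ŷ = 28 − 4.7·7 = -4.9; r = -5.9 − (-4.9) = -1
x=8: ŷ = 28 − 4.7·8 = -9.6; r = -11.1 − (-9.6) = -1.5
x=9: ŷ = 28 − 4.7·9 = -14.3; r = -12.8 − (-14.3) = 1.5

-0.5, 1, -0.5, 0.5, 0.5, -1, -1.5, 1.5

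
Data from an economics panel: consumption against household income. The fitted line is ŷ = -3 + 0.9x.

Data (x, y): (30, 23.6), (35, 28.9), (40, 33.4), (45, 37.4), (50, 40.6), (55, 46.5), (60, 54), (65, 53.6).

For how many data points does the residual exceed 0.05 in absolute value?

x=30: ŷ = -3 + 0.9·30 = 24; e = 23.6 − 24 = -0.4
x=35: ŷ = -3 + 0.9·35 = 28.5; e = 28.9 − 28.5 = 0.4
x=40: ŷ = -3 + 0.9·40 = 33; e = 33.4 − 33 = 0.4
x=45: ŷ = -3 + 0.9·45 = 37.5; e = 37.4 − 37.5 = -0.1
x=50: ŷ = -3 + 0.9·50 = 42; e = 40.6 − 42 = -1.4
x=55: ŷ = -3 + 0.9·55 = 46.5; e = 46.5 − 46.5 = 0
x=60: ŷ = -3 + 0.9·60 = 51; e = 54 − 51 = 3
x=65: ŷ = -3 + 0.9·65 = 55.5; e = 53.6 − 55.5 = -1.9
|e| > 0.05: x=30 (|e|=0.4), x=35 (|e|=0.4), x=40 (|e|=0.4), x=45 (|e|=0.1), x=50 (|e|=1.4), x=60 (|e|=3), x=65 (|e|=1.9) → 7

7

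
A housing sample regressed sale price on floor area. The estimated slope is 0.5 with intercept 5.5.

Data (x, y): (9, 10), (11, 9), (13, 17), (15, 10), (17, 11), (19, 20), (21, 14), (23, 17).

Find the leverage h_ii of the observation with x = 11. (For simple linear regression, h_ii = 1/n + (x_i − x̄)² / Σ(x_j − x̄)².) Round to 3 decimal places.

h = 0.274

x̄ = (9 + 11 + 13 + 15 + 17 + 19 + 21 + 23)/8 = 16
Σ(x − x̄)² = 49 + 25 + 9 + 1 + 1 + 9 + 25 + 49 = 168
h = 1/8 + (-5)²/168 = 0.125 + 0.14881 = 0.274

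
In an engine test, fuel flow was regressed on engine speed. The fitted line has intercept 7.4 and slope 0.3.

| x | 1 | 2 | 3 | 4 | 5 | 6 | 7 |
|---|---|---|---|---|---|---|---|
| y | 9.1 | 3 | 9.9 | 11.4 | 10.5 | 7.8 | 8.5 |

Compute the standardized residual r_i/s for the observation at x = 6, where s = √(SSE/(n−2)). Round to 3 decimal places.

x=1: ŷ = 7.4 + 0.3·1 = 7.7; r = 9.1 − 7.7 = 1.4
x=2: ŷ = 7.4 + 0.3·2 = 8; r = 3 − 8 = -5
x=3: ŷ = 7.4 + 0.3·3 = 8.3; r = 9.9 − 8.3 = 1.6
x=4: ŷ = 7.4 + 0.3·4 = 8.6; r = 11.4 − 8.6 = 2.8
x=5: ŷ = 7.4 + 0.3·5 = 8.9; r = 10.5 − 8.9 = 1.6
x=6: ŷ = 7.4 + 0.3·6 = 9.2; r = 7.8 − 9.2 = -1.4
x=7: ŷ = 7.4 + 0.3·7 = 9.5; r = 8.5 − 9.5 = -1
SSE = 1.96 + 25 + 2.56 + 7.84 + 2.56 + 1.96 + 1 = 42.88
s = √(42.88/5) = 2.92848
r/s = -1.4 / 2.92848 = -0.478

-0.478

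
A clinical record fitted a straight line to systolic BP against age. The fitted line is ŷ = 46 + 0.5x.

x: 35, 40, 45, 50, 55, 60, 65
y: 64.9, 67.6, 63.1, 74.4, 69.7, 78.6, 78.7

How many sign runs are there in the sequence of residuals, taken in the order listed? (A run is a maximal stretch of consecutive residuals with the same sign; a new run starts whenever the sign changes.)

x=35: ŷ = 46 + 0.5·35 = 63.5; r = 64.9 − 63.5 = 1.4
x=40: ŷ = 46 + 0.5·40 = 66; r = 67.6 − 66 = 1.6
x=45: ŷ = 46 + 0.5·45 = 68.5; r = 63.1 − 68.5 = -5.4
x=50: ŷ = 46 + 0.5·50 = 71; r = 74.4 − 71 = 3.4
x=55: ŷ = 46 + 0.5·55 = 73.5; r = 69.7 − 73.5 = -3.8
x=60: ŷ = 46 + 0.5·60 = 76; r = 78.6 − 76 = 2.6
x=65: ŷ = 46 + 0.5·65 = 78.5; r = 78.7 − 78.5 = 0.2
Signs: + + − + − + +
Runs: +×2, −×1, +×1, −×1, +×2 → 5

5 runs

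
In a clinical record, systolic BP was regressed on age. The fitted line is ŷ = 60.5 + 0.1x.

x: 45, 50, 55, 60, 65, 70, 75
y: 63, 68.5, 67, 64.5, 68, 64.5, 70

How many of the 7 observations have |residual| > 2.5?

x=45: ŷ = 60.5 + 0.1·45 = 65; r = 63 − 65 = -2
x=50: ŷ = 60.5 + 0.1·50 = 65.5; r = 68.5 − 65.5 = 3
x=55: ŷ = 60.5 + 0.1·55 = 66; r = 67 − 66 = 1
x=60: ŷ = 60.5 + 0.1·60 = 66.5; r = 64.5 − 66.5 = -2
x=65: ŷ = 60.5 + 0.1·65 = 67; r = 68 − 67 = 1
x=70: ŷ = 60.5 + 0.1·70 = 67.5; r = 64.5 − 67.5 = -3
x=75: ŷ = 60.5 + 0.1·75 = 68; r = 70 − 68 = 2
|r| > 2.5: x=50 (|r|=3), x=70 (|r|=3) → 2

2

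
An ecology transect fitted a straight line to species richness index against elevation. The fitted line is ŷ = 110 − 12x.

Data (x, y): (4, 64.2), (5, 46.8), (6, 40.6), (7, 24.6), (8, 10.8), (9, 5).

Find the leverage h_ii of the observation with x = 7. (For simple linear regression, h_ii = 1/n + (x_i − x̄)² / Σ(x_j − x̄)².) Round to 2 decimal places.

h = 0.18

x̄ = (4 + 5 + 6 + 7 + 8 + 9)/6 = 6.5
Σ(x − x̄)² = 6.25 + 2.25 + 0.25 + 0.25 + 2.25 + 6.25 = 17.5
h = 1/6 + (0.5)²/17.5 = 0.166667 + 0.0142857 = 0.18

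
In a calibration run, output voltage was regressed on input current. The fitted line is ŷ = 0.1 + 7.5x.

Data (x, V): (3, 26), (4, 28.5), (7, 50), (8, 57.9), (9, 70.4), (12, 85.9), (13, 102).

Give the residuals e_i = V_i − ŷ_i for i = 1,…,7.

x=3: ŷ = 0.1 + 7.5·3 = 22.6; e = 26 − 22.6 = 3.4
x=4: ŷ = 0.1 + 7.5·4 = 30.1; e = 28.5 − 30.1 = -1.6
x=7: ŷ = 0.1 + 7.5·7 = 52.6; e = 50 − 52.6 = -2.6
x=8: ŷ = 0.1 + 7.5·8 = 60.1; e = 57.9 − 60.1 = -2.2
x=9: ŷ = 0.1 + 7.5·9 = 67.6; e = 70.4 − 67.6 = 2.8
x=12: ŷ = 0.1 + 7.5·12 = 90.1; e = 85.9 − 90.1 = -4.2
x=13: ŷ = 0.1 + 7.5·13 = 97.6; e = 102 − 97.6 = 4.4

3.4, -1.6, -2.6, -2.2, 2.8, -4.2, 4.4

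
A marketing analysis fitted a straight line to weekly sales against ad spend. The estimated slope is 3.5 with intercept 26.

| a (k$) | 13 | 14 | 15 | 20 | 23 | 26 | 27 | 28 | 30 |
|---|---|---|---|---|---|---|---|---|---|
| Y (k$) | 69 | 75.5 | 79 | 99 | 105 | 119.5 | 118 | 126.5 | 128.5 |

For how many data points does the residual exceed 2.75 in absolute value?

1

a=13: ŷ = 26 + 3.5·13 = 71.5; e = 69 − 71.5 = -2.5
a=14: ŷ = 26 + 3.5·14 = 75; e = 75.5 − 75 = 0.5
a=15: ŷ = 26 + 3.5·15 = 78.5; e = 79 − 78.5 = 0.5
a=20: ŷ = 26 + 3.5·20 = 96; e = 99 − 96 = 3
a=23: ŷ = 26 + 3.5·23 = 106.5; e = 105 − 106.5 = -1.5
a=26: ŷ = 26 + 3.5·26 = 117; e = 119.5 − 117 = 2.5
a=27: ŷ = 26 + 3.5·27 = 120.5; e = 118 − 120.5 = -2.5
a=28: ŷ = 26 + 3.5·28 = 124; e = 126.5 − 124 = 2.5
a=30: ŷ = 26 + 3.5·30 = 131; e = 128.5 − 131 = -2.5
|e| > 2.75: a=20 (|e|=3) → 1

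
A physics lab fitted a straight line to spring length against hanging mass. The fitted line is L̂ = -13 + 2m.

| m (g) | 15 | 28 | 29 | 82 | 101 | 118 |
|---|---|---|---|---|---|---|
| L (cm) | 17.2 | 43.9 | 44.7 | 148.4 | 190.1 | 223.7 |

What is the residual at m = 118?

r = 0.7

L̂ = -13 + 2·118 = 223
r = 223.7 − 223 = 0.7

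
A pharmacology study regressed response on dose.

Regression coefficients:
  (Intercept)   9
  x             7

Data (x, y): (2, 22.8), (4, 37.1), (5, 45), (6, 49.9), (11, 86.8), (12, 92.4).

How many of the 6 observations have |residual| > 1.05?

1

x=2: ŷ = 9 + 7·2 = 23; e = 22.8 − 23 = -0.2
x=4: ŷ = 9 + 7·4 = 37; e = 37.1 − 37 = 0.1
x=5: ŷ = 9 + 7·5 = 44; e = 45 − 44 = 1
x=6: ŷ = 9 + 7·6 = 51; e = 49.9 − 51 = -1.1
x=11: ŷ = 9 + 7·11 = 86; e = 86.8 − 86 = 0.8
x=12: ŷ = 9 + 7·12 = 93; e = 92.4 − 93 = -0.6
|e| > 1.05: x=6 (|e|=1.1) → 1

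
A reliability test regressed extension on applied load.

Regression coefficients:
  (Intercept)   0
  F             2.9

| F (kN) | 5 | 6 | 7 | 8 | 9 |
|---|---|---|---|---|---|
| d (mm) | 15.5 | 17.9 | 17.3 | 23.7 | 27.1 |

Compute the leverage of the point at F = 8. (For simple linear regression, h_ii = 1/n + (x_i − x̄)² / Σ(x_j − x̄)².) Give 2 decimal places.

F̄ = (5 + 6 + 7 + 8 + 9)/5 = 7
Σ(F − F̄)² = 4 + 1 + 0 + 1 + 4 = 10
h = 1/5 + (1)²/10 = 0.2 + 0.1 = 0.30

h = 0.30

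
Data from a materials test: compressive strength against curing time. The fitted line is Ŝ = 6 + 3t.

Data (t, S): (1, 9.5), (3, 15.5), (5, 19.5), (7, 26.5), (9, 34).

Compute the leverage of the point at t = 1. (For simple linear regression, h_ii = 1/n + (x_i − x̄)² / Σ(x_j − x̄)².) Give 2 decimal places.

h = 0.60

t̄ = (1 + 3 + 5 + 7 + 9)/5 = 5
Σ(t − t̄)² = 16 + 4 + 0 + 4 + 16 = 40
h = 1/5 + (-4)²/40 = 0.2 + 0.4 = 0.60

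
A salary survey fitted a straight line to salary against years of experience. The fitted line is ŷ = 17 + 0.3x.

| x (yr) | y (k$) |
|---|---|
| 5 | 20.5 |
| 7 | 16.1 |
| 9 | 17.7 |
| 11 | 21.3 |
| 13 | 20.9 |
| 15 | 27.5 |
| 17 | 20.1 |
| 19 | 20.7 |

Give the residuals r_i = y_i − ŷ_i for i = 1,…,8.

x=5: ŷ = 17 + 0.3·5 = 18.5; r = 20.5 − 18.5 = 2
x=7: ŷ = 17 + 0.3·7 = 19.1; r = 16.1 − 19.1 = -3
x=9: ŷ = 17 + 0.3·9 = 19.7; r = 17.7 − 19.7 = -2
x=11: ŷ = 17 + 0.3·11 = 20.3; r = 21.3 − 20.3 = 1
x=13: ŷ = 17 + 0.3·13 = 20.9; r = 20.9 − 20.9 = 0
x=15: ŷ = 17 + 0.3·15 = 21.5; r = 27.5 − 21.5 = 6
x=17: ŷ = 17 + 0.3·17 = 22.1; r = 20.1 − 22.1 = -2
x=19: ŷ = 17 + 0.3·19 = 22.7; r = 20.7 − 22.7 = -2

2, -3, -2, 1, 0, 6, -2, -2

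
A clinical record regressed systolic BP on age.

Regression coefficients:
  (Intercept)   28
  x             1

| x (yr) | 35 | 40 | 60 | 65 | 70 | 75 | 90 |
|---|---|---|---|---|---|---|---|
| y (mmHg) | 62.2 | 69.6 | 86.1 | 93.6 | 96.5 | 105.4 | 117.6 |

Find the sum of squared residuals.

SSE = 15.34

x=35: ŷ = 28 + 35 = 63; r = 62.2 − 63 = -0.8
x=40: ŷ = 28 + 40 = 68; r = 69.6 − 68 = 1.6
x=60: ŷ = 28 + 60 = 88; r = 86.1 − 88 = -1.9
x=65: ŷ = 28 + 65 = 93; r = 93.6 − 93 = 0.6
x=70: ŷ = 28 + 70 = 98; r = 96.5 − 98 = -1.5
x=75: ŷ = 28 + 75 = 103; r = 105.4 − 103 = 2.4
x=90: ŷ = 28 + 90 = 118; r = 117.6 − 118 = -0.4
SSE = 0.64 + 2.56 + 3.61 + 0.36 + 2.25 + 5.76 + 0.16 = 15.34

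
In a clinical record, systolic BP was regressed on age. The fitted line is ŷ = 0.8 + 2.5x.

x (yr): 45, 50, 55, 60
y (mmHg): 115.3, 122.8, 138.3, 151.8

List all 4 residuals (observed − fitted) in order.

x=45: ŷ = 0.8 + 2.5·45 = 113.3; r = 115.3 − 113.3 = 2
x=50: ŷ = 0.8 + 2.5·50 = 125.8; r = 122.8 − 125.8 = -3
x=55: ŷ = 0.8 + 2.5·55 = 138.3; r = 138.3 − 138.3 = 0
x=60: ŷ = 0.8 + 2.5·60 = 150.8; r = 151.8 − 150.8 = 1

2, -3, 0, 1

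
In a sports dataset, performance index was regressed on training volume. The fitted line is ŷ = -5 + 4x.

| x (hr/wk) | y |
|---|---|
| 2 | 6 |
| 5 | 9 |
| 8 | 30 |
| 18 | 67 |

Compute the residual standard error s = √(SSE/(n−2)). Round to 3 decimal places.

s = 5.196

x=2: ŷ = -5 + 4·2 = 3; e = 6 − 3 = 3
x=5: ŷ = -5 + 4·5 = 15; e = 9 − 15 = -6
x=8: ŷ = -5 + 4·8 = 27; e = 30 − 27 = 3
x=18: ŷ = -5 + 4·18 = 67; e = 67 − 67 = 0
SSE = 9 + 36 + 9 + 0 = 54
s = √(54/2) = √27 ≈ 5.196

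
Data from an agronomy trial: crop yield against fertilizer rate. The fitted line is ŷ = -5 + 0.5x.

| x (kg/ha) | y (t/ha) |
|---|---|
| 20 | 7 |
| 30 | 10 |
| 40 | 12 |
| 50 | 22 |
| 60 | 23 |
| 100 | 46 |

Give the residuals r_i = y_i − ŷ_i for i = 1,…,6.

x=20: ŷ = -5 + 0.5·20 = 5; r = 7 − 5 = 2
x=30: ŷ = -5 + 0.5·30 = 10; r = 10 − 10 = 0
x=40: ŷ = -5 + 0.5·40 = 15; r = 12 − 15 = -3
x=50: ŷ = -5 + 0.5·50 = 20; r = 22 − 20 = 2
x=60: ŷ = -5 + 0.5·60 = 25; r = 23 − 25 = -2
x=100: ŷ = -5 + 0.5·100 = 45; r = 46 − 45 = 1

2, 0, -3, 2, -2, 1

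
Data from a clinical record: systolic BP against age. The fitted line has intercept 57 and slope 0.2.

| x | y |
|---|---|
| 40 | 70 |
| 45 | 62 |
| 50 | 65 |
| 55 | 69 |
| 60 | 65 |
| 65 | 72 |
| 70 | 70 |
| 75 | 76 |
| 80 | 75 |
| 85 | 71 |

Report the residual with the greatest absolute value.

r = 5

x=40: ŷ = 57 + 0.2·40 = 65; r = 70 − 65 = 5
x=45: ŷ = 57 + 0.2·45 = 66; r = 62 − 66 = -4
x=50: ŷ = 57 + 0.2·50 = 67; r = 65 − 67 = -2
x=55: ŷ = 57 + 0.2·55 = 68; r = 69 − 68 = 1
x=60: ŷ = 57 + 0.2·60 = 69; r = 65 − 69 = -4
x=65: ŷ = 57 + 0.2·65 = 70; r = 72 − 70 = 2
x=70: ŷ = 57 + 0.2·70 = 71; r = 70 − 71 = -1
x=75: ŷ = 57 + 0.2·75 = 72; r = 76 − 72 = 4
x=80: ŷ = 57 + 0.2·80 = 73; r = 75 − 73 = 2
x=85: ŷ = 57 + 0.2·85 = 74; r = 71 − 74 = -3
Largest |r| is 5 at x = 40, residual 5.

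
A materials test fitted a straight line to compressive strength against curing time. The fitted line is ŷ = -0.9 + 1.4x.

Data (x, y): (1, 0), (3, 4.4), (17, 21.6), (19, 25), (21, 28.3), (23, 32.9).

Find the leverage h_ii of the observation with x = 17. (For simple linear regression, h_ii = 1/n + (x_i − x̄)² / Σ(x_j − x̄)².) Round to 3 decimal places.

h = 0.186

x̄ = (1 + 3 + 17 + 19 + 21 + 23)/6 = 14
Σ(x − x̄)² = 169 + 121 + 9 + 25 + 49 + 81 = 454
h = 1/6 + (3)²/454 = 0.166667 + 0.0198238 = 0.186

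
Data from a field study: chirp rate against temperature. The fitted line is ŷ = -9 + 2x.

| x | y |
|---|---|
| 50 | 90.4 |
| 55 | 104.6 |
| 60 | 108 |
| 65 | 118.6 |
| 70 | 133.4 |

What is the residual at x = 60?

ŷ = -9 + 2·60 = 111
e = 108 − 111 = -3

e = -3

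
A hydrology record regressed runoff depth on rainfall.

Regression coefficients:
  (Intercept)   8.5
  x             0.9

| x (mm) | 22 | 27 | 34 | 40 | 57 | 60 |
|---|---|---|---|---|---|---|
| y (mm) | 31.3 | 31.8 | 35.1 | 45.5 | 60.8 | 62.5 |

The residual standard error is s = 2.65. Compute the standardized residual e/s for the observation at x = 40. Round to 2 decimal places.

0.38

ŷ = 8.5 + 0.9·40 = 44.5
e = 45.5 − 44.5 = 1
e/s = 1 / 2.65 = 0.38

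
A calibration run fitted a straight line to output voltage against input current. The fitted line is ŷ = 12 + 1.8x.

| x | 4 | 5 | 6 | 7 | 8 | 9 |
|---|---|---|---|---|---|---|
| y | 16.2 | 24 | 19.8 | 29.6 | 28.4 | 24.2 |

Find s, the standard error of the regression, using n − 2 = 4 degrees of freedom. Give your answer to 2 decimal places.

x=4: ŷ = 12 + 1.8·4 = 19.2; e = 16.2 − 19.2 = -3
x=5: ŷ = 12 + 1.8·5 = 21; e = 24 − 21 = 3
x=6: ŷ = 12 + 1.8·6 = 22.8; e = 19.8 − 22.8 = -3
x=7: ŷ = 12 + 1.8·7 = 24.6; e = 29.6 − 24.6 = 5
x=8: ŷ = 12 + 1.8·8 = 26.4; e = 28.4 − 26.4 = 2
x=9: ŷ = 12 + 1.8·9 = 28.2; e = 24.2 − 28.2 = -4
SSE = 9 + 9 + 9 + 25 + 4 + 16 = 72
s = √(72/4) = √18 ≈ 4.24

s = 4.24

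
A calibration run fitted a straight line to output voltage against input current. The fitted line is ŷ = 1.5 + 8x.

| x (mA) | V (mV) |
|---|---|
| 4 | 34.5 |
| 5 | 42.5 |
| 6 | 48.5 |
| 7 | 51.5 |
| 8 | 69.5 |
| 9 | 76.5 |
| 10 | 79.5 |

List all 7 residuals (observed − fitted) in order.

1, 1, -1, -6, 4, 3, -2

x=4: ŷ = 1.5 + 8·4 = 33.5; r = 34.5 − 33.5 = 1
x=5: ŷ = 1.5 + 8·5 = 41.5; r = 42.5 − 41.5 = 1
x=6: ŷ = 1.5 + 8·6 = 49.5; r = 48.5 − 49.5 = -1
x=7: ŷ = 1.5 + 8·7 = 57.5; r = 51.5 − 57.5 = -6
x=8: ŷ = 1.5 + 8·8 = 65.5; r = 69.5 − 65.5 = 4
x=9: ŷ = 1.5 + 8·9 = 73.5; r = 76.5 − 73.5 = 3
x=10: ŷ = 1.5 + 8·10 = 81.5; r = 79.5 − 81.5 = -2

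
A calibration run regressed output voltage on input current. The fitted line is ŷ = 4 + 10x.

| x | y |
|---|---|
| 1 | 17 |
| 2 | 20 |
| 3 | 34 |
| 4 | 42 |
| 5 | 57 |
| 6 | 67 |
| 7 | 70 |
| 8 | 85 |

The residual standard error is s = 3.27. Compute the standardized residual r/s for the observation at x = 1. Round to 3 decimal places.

0.917

ŷ = 4 + 10·1 = 14
r = 17 − 14 = 3
r/s = 3 / 3.27 = 0.917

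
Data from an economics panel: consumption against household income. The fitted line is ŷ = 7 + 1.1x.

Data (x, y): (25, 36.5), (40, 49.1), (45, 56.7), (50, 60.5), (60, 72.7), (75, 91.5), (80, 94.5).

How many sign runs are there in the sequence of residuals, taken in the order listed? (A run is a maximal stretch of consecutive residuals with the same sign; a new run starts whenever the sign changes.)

6 runs

x=25: ŷ = 7 + 1.1·25 = 34.5; e = 36.5 − 34.5 = 2
x=40: ŷ = 7 + 1.1·40 = 51; e = 49.1 − 51 = -1.9
x=45: ŷ = 7 + 1.1·45 = 56.5; e = 56.7 − 56.5 = 0.2
x=50: ŷ = 7 + 1.1·50 = 62; e = 60.5 − 62 = -1.5
x=60: ŷ = 7 + 1.1·60 = 73; e = 72.7 − 73 = -0.3
x=75: ŷ = 7 + 1.1·75 = 89.5; e = 91.5 − 89.5 = 2
x=80: ŷ = 7 + 1.1·80 = 95; e = 94.5 − 95 = -0.5
Signs: + − + − − + −
Runs: +×1, −×1, +×1, −×2, +×1, −×1 → 6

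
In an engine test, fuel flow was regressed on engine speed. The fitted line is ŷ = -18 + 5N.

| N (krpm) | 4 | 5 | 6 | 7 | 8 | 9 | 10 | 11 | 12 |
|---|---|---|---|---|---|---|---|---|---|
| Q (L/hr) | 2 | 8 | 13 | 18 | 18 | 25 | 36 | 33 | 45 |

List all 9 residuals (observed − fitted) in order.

N=4: ŷ = -18 + 5·4 = 2; e = 2 − 2 = 0
N=5: ŷ = -18 + 5·5 = 7; e = 8 − 7 = 1
N=6: ŷ = -18 + 5·6 = 12; e = 13 − 12 = 1
N=7: ŷ = -18 + 5·7 = 17; e = 18 − 17 = 1
N=8: ŷ = -18 + 5·8 = 22; e = 18 − 22 = -4
N=9: ŷ = -18 + 5·9 = 27; e = 25 − 27 = -2
N=10: ŷ = -18 + 5·10 = 32; e = 36 − 32 = 4
N=11: ŷ = -18 + 5·11 = 37; e = 33 − 37 = -4
N=12: ŷ = -18 + 5·12 = 42; e = 45 − 42 = 3

0, 1, 1, 1, -4, -2, 4, -4, 3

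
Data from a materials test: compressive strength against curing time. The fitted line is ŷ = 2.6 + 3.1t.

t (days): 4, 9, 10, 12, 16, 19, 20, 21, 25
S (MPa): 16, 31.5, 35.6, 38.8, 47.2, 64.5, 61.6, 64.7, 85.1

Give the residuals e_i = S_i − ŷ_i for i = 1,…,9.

t=4: ŷ = 2.6 + 3.1·4 = 15; e = 16 − 15 = 1
t=9: ŷ = 2.6 + 3.1·9 = 30.5; e = 31.5 − 30.5 = 1
t=10: ŷ = 2.6 + 3.1·10 = 33.6; e = 35.6 − 33.6 = 2
t=12: ŷ = 2.6 + 3.1·12 = 39.8; e = 38.8 − 39.8 = -1
t=16: ŷ = 2.6 + 3.1·16 = 52.2; e = 47.2 − 52.2 = -5
t=19: ŷ = 2.6 + 3.1·19 = 61.5; e = 64.5 − 61.5 = 3
t=20: ŷ = 2.6 + 3.1·20 = 64.6; e = 61.6 − 64.6 = -3
t=21: ŷ = 2.6 + 3.1·21 = 67.7; e = 64.7 − 67.7 = -3
t=25: ŷ = 2.6 + 3.1·25 = 80.1; e = 85.1 − 80.1 = 5

1, 1, 2, -1, -5, 3, -3, -3, 5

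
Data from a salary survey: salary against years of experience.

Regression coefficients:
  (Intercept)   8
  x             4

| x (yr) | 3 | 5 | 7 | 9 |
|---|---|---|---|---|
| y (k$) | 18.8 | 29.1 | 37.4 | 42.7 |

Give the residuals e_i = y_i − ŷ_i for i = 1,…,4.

-1.2, 1.1, 1.4, -1.3

x=3: ŷ = 8 + 4·3 = 20; e = 18.8 − 20 = -1.2
x=5: ŷ = 8 + 4·5 = 28; e = 29.1 − 28 = 1.1
x=7: ŷ = 8 + 4·7 = 36; e = 37.4 − 36 = 1.4
x=9: ŷ = 8 + 4·9 = 44; e = 42.7 − 44 = -1.3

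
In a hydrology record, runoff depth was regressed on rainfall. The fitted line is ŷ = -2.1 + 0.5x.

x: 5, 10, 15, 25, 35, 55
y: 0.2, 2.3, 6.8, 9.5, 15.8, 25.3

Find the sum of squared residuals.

x=5: ŷ = -2.1 + 0.5·5 = 0.4; r = 0.2 − 0.4 = -0.2
x=10: ŷ = -2.1 + 0.5·10 = 2.9; r = 2.3 − 2.9 = -0.6
x=15: ŷ = -2.1 + 0.5·15 = 5.4; r = 6.8 − 5.4 = 1.4
x=25: ŷ = -2.1 + 0.5·25 = 10.4; r = 9.5 − 10.4 = -0.9
x=35: ŷ = -2.1 + 0.5·35 = 15.4; r = 15.8 − 15.4 = 0.4
x=55: ŷ = -2.1 + 0.5·55 = 25.4; r = 25.3 − 25.4 = -0.1
SSE = 0.04 + 0.36 + 1.96 + 0.81 + 0.16 + 0.01 = 3.34

SSE = 3.34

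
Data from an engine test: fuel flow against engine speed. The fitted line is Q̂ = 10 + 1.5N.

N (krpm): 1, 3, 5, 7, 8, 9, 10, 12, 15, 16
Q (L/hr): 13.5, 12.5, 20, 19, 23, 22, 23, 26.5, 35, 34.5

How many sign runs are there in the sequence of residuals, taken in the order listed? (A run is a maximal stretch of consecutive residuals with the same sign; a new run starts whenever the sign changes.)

7 runs

N=1: Q̂ = 10 + 1.5·1 = 11.5; e = 13.5 − 11.5 = 2
N=3: Q̂ = 10 + 1.5·3 = 14.5; e = 12.5 − 14.5 = -2
N=5: Q̂ = 10 + 1.5·5 = 17.5; e = 20 − 17.5 = 2.5
N=7: Q̂ = 10 + 1.5·7 = 20.5; e = 19 − 20.5 = -1.5
N=8: Q̂ = 10 + 1.5·8 = 22; e = 23 − 22 = 1
N=9: Q̂ = 10 + 1.5·9 = 23.5; e = 22 − 23.5 = -1.5
N=10: Q̂ = 10 + 1.5·10 = 25; e = 23 − 25 = -2
N=12: Q̂ = 10 + 1.5·12 = 28; e = 26.5 − 28 = -1.5
N=15: Q̂ = 10 + 1.5·15 = 32.5; e = 35 − 32.5 = 2.5
N=16: Q̂ = 10 + 1.5·16 = 34; e = 34.5 − 34 = 0.5
Signs: + − + − + − − − + +
Runs: +×1, −×1, +×1, −×1, +×1, −×3, +×2 → 7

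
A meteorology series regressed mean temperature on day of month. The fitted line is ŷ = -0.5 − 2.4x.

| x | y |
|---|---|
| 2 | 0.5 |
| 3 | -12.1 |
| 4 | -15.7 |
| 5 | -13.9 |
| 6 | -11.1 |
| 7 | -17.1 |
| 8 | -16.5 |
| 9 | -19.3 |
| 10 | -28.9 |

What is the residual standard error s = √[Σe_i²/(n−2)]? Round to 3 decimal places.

s = 4.444

x=2: ŷ = -0.5 − 2.4·2 = -5.3; e = 0.5 − (-5.3) = 5.8
x=3: ŷ = -0.5 − 2.4·3 = -7.7; e = -12.1 − (-7.7) = -4.4
x=4: ŷ = -0.5 − 2.4·4 = -10.1; e = -15.7 − (-10.1) = -5.6
x=5: ŷ = -0.5 − 2.4·5 = -12.5; e = -13.9 − (-12.5) = -1.4
x=6: ŷ = -0.5 − 2.4·6 = -14.9; e = -11.1 − (-14.9) = 3.8
x=7: ŷ = -0.5 − 2.4·7 = -17.3; e = -17.1 − (-17.3) = 0.2
x=8: ŷ = -0.5 − 2.4·8 = -19.7; e = -16.5 − (-19.7) = 3.2
x=9: ŷ = -0.5 − 2.4·9 = -22.1; e = -19.3 − (-22.1) = 2.8
x=10: ŷ = -0.5 − 2.4·10 = -24.5; e = -28.9 − (-24.5) = -4.4
SSE = 33.64 + 19.36 + 31.36 + 1.96 + 14.44 + 0.04 + 10.24 + 7.84 + 19.36 = 138.24
s = √(138.24/7) = √19.7486 ≈ 4.444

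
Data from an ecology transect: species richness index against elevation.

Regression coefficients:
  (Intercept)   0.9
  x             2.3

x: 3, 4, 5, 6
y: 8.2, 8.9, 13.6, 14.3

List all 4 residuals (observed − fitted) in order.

x=3: ŷ = 0.9 + 2.3·3 = 7.8; r = 8.2 − 7.8 = 0.4
x=4: ŷ = 0.9 + 2.3·4 = 10.1; r = 8.9 − 10.1 = -1.2
x=5: ŷ = 0.9 + 2.3·5 = 12.4; r = 13.6 − 12.4 = 1.2
x=6: ŷ = 0.9 + 2.3·6 = 14.7; r = 14.3 − 14.7 = -0.4

0.4, -1.2, 1.2, -0.4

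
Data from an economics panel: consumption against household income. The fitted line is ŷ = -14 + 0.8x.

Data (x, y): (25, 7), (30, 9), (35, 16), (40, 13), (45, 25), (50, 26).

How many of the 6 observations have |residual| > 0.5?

5

x=25: ŷ = -14 + 0.8·25 = 6; r = 7 − 6 = 1
x=30: ŷ = -14 + 0.8·30 = 10; r = 9 − 10 = -1
x=35: ŷ = -14 + 0.8·35 = 14; r = 16 − 14 = 2
x=40: ŷ = -14 + 0.8·40 = 18; r = 13 − 18 = -5
x=45: ŷ = -14 + 0.8·45 = 22; r = 25 − 22 = 3
x=50: ŷ = -14 + 0.8·50 = 26; r = 26 − 26 = 0
|r| > 0.5: x=25 (|r|=1), x=30 (|r|=1), x=35 (|r|=2), x=40 (|r|=5), x=45 (|r|=3) → 5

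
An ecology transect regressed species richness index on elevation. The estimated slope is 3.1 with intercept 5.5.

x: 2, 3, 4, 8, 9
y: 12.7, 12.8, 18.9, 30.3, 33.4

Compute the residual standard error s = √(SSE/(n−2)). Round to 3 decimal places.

s = 1.414

x=2: ŷ = 5.5 + 3.1·2 = 11.7; r = 12.7 − 11.7 = 1
x=3: ŷ = 5.5 + 3.1·3 = 14.8; r = 12.8 − 14.8 = -2
x=4: ŷ = 5.5 + 3.1·4 = 17.9; r = 18.9 − 17.9 = 1
x=8: ŷ = 5.5 + 3.1·8 = 30.3; r = 30.3 − 30.3 = 0
x=9: ŷ = 5.5 + 3.1·9 = 33.4; r = 33.4 − 33.4 = 0
SSE = 1 + 4 + 1 + 0 + 0 = 6
s = √(6/3) = √2 ≈ 1.414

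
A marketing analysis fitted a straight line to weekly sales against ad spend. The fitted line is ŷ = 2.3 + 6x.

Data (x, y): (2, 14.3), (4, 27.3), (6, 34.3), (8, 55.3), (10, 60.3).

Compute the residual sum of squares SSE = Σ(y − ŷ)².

SSE = 46

x=2: ŷ = 2.3 + 6·2 = 14.3; e = 14.3 − 14.3 = 0
x=4: ŷ = 2.3 + 6·4 = 26.3; e = 27.3 − 26.3 = 1
x=6: ŷ = 2.3 + 6·6 = 38.3; e = 34.3 − 38.3 = -4
x=8: ŷ = 2.3 + 6·8 = 50.3; e = 55.3 − 50.3 = 5
x=10: ŷ = 2.3 + 6·10 = 62.3; e = 60.3 − 62.3 = -2
SSE = 0 + 1 + 16 + 25 + 4 = 46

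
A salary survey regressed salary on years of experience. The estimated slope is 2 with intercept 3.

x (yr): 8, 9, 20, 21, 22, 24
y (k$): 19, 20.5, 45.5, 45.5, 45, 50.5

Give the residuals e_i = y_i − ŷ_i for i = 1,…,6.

x=8: ŷ = 3 + 2·8 = 19; e = 19 − 19 = 0
x=9: ŷ = 3 + 2·9 = 21; e = 20.5 − 21 = -0.5
x=20: ŷ = 3 + 2·20 = 43; e = 45.5 − 43 = 2.5
x=21: ŷ = 3 + 2·21 = 45; e = 45.5 − 45 = 0.5
x=22: ŷ = 3 + 2·22 = 47; e = 45 − 47 = -2
x=24: ŷ = 3 + 2·24 = 51; e = 50.5 − 51 = -0.5

0, -0.5, 2.5, 0.5, -2, -0.5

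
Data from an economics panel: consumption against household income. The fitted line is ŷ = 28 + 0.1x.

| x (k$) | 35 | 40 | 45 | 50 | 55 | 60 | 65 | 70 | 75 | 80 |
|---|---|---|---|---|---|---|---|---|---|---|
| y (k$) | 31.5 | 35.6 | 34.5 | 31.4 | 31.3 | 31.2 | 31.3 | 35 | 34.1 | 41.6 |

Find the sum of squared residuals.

x=35: ŷ = 28 + 0.1·35 = 31.5; r = 31.5 − 31.5 = 0
x=40: ŷ = 28 + 0.1·40 = 32; r = 35.6 − 32 = 3.6
x=45: ŷ = 28 + 0.1·45 = 32.5; r = 34.5 − 32.5 = 2
x=50: ŷ = 28 + 0.1·50 = 33; r = 31.4 − 33 = -1.6
x=55: ŷ = 28 + 0.1·55 = 33.5; r = 31.3 − 33.5 = -2.2
x=60: ŷ = 28 + 0.1·60 = 34; r = 31.2 − 34 = -2.8
x=65: ŷ = 28 + 0.1·65 = 34.5; r = 31.3 − 34.5 = -3.2
x=70: ŷ = 28 + 0.1·70 = 35; r = 35 − 35 = 0
x=75: ŷ = 28 + 0.1·75 = 35.5; r = 34.1 − 35.5 = -1.4
x=80: ŷ = 28 + 0.1·80 = 36; r = 41.6 − 36 = 5.6
SSE = 0 + 12.96 + 4 + 2.56 + 4.84 + 7.84 + 10.24 + 0 + 1.96 + 31.36 = 75.76

SSE = 75.76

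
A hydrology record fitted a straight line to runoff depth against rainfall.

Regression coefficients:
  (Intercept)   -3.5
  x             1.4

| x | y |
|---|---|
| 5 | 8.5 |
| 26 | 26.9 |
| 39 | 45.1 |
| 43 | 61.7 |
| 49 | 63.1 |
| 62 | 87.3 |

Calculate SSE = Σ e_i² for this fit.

SSE = 142

x=5: ŷ = -3.5 + 1.4·5 = 3.5; e = 8.5 − 3.5 = 5
x=26: ŷ = -3.5 + 1.4·26 = 32.9; e = 26.9 − 32.9 = -6
x=39: ŷ = -3.5 + 1.4·39 = 51.1; e = 45.1 − 51.1 = -6
x=43: ŷ = -3.5 + 1.4·43 = 56.7; e = 61.7 − 56.7 = 5
x=49: ŷ = -3.5 + 1.4·49 = 65.1; e = 63.1 − 65.1 = -2
x=62: ŷ = -3.5 + 1.4·62 = 83.3; e = 87.3 − 83.3 = 4
SSE = 25 + 36 + 36 + 25 + 4 + 16 = 142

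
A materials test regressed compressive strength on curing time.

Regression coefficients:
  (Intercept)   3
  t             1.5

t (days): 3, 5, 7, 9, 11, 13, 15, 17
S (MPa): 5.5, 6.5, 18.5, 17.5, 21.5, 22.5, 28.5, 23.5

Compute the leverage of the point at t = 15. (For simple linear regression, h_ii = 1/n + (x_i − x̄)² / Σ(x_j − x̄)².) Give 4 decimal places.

h = 0.2738

t̄ = (3 + 5 + 7 + 9 + 11 + 13 + 15 + 17)/8 = 10
Σ(t − t̄)² = 49 + 25 + 9 + 1 + 1 + 9 + 25 + 49 = 168
h = 1/8 + (5)²/168 = 0.125 + 0.14881 = 0.2738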